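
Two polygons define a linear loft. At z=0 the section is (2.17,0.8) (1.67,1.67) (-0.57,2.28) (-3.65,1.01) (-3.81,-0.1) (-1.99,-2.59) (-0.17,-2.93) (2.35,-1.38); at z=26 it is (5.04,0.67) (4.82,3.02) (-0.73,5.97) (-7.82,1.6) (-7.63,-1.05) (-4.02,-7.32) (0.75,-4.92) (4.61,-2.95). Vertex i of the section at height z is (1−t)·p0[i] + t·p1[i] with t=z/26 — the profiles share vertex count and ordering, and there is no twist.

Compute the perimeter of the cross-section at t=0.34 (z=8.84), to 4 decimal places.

Cross-section at t=0.34: each vertex is (1-t)·p0[i] + t·p1[i].
  v1: (1-0.34)·(2.17,0.8) + 0.34·(5.04,0.67) = (3.1458,0.7558)
  v2: (1-0.34)·(1.67,1.67) + 0.34·(4.82,3.02) = (2.7410,2.1290)
  v3: (1-0.34)·(-0.57,2.28) + 0.34·(-0.73,5.97) = (-0.6244,3.5346)
  v4: (1-0.34)·(-3.65,1.01) + 0.34·(-7.82,1.6) = (-5.0678,1.2106)
  v5: (1-0.34)·(-3.81,-0.1) + 0.34·(-7.63,-1.05) = (-5.1088,-0.4230)
  v6: (1-0.34)·(-1.99,-2.59) + 0.34·(-4.02,-7.32) = (-2.6802,-4.1982)
  v7: (1-0.34)·(-0.17,-2.93) + 0.34·(0.75,-4.92) = (0.1428,-3.6066)
  v8: (1-0.34)·(2.35,-1.38) + 0.34·(4.61,-2.95) = (3.1184,-1.9138)
Perimeter = Σ |v_{i+1} − v_i|:
  edge 1→2: √(-0.4048² + 1.3732²) = 1.4316 (running 1.4316)
  edge 2→3: √(-3.3654² + 1.4056²) = 3.6471 (running 5.0788)
  edge 3→4: √(-4.4434² + -2.3240²) = 5.0145 (running 10.0932)
  edge 4→5: √(-0.0410² + -1.6336²) = 1.6341 (running 11.7273)
  edge 5→6: √(2.4286² + -3.7752²) = 4.4889 (running 16.2162)
  edge 6→7: √(2.8230² + 0.5916²) = 2.8843 (running 19.1006)
  edge 7→8: √(2.9756² + 1.6928²) = 3.4234 (running 22.5240)
  edge 8→1: √(0.0274² + 2.6696²) = 2.6697 (running 25.1937)
Perimeter = 25.1937

Perimeter at t=0.34: 25.1937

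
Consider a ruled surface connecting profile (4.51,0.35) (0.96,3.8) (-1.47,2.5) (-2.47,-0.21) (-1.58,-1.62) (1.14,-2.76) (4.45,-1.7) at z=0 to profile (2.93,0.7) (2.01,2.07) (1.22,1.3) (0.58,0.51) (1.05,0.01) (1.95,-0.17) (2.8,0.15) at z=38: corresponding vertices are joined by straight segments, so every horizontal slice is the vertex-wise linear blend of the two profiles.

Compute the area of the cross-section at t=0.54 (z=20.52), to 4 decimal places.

Cross-section at t=0.54: each vertex is (1-t)·p0[i] + t·p1[i].
  v1: (1-0.54)·(4.51,0.35) + 0.54·(2.93,0.7) = (3.6568,0.5390)
  v2: (1-0.54)·(0.96,3.8) + 0.54·(2.01,2.07) = (1.5270,2.8658)
  v3: (1-0.54)·(-1.47,2.5) + 0.54·(1.22,1.3) = (-0.0174,1.8520)
  v4: (1-0.54)·(-2.47,-0.21) + 0.54·(0.58,0.51) = (-0.8230,0.1788)
  v5: (1-0.54)·(-1.58,-1.62) + 0.54·(1.05,0.01) = (-0.1598,-0.7398)
  v6: (1-0.54)·(1.14,-2.76) + 0.54·(1.95,-0.17) = (1.5774,-1.3614)
  v7: (1-0.54)·(4.45,-1.7) + 0.54·(2.8,0.15) = (3.5590,-0.7010)
Shoelace sum Σ(x_i·y_{i+1} − x_{i+1}·y_i):
  i=1: 3.6568·2.8658 − 1.5270·0.5390 = +9.6566 (running +9.6566)
  i=2: 1.5270·1.8520 − -0.0174·2.8658 = +2.8779 (running +12.5345)
  i=3: -0.0174·0.1788 − -0.8230·1.8520 = +1.5211 (running +14.0556)
  i=4: -0.8230·-0.7398 − -0.1598·0.1788 = +0.6374 (running +14.6930)
  i=5: -0.1598·-1.3614 − 1.5774·-0.7398 = +1.3845 (running +16.0775)
  i=6: 1.5774·-0.7010 − 3.5590·-1.3614 = +3.7395 (running +19.8170)
  i=7: 3.5590·0.5390 − 3.6568·-0.7010 = +4.4817 (running +24.2987)
Area = |Σ|/2 = |24.2987|/2 = 12.1493

Area at t=0.54: 12.1493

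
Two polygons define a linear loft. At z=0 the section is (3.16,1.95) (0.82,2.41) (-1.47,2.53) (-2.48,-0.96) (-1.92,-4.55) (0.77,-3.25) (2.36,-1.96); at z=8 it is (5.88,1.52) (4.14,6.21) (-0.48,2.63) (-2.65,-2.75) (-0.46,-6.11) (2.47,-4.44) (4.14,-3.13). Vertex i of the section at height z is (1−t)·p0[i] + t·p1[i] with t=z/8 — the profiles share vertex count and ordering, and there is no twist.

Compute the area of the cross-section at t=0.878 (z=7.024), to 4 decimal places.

Cross-section at t=0.878: each vertex is (1-t)·p0[i] + t·p1[i].
  v1: (1-0.878)·(3.16,1.95) + 0.878·(5.88,1.52) = (5.5482,1.5725)
  v2: (1-0.878)·(0.82,2.41) + 0.878·(4.14,6.21) = (3.7350,5.7464)
  v3: (1-0.878)·(-1.47,2.53) + 0.878·(-0.48,2.63) = (-0.6008,2.6178)
  v4: (1-0.878)·(-2.48,-0.96) + 0.878·(-2.65,-2.75) = (-2.6293,-2.5316)
  v5: (1-0.878)·(-1.92,-4.55) + 0.878·(-0.46,-6.11) = (-0.6381,-5.9197)
  v6: (1-0.878)·(0.77,-3.25) + 0.878·(2.47,-4.44) = (2.2626,-4.2948)
  v7: (1-0.878)·(2.36,-1.96) + 0.878·(4.14,-3.13) = (3.9228,-2.9873)
Shoelace sum Σ(x_i·y_{i+1} − x_{i+1}·y_i):
  i=1: 5.5482·5.7464 − 3.7350·1.5725 = +26.0089 (running +26.0089)
  i=2: 3.7350·2.6178 − -0.6008·5.7464 = +13.2297 (running +39.2386)
  i=3: -0.6008·-2.5316 − -2.6293·2.6178 = +8.4038 (running +47.6424)
  i=4: -2.6293·-5.9197 − -0.6381·-2.5316 = +13.9489 (running +61.5913)
  i=5: -0.6381·-4.2948 − 2.2626·-5.9197 = +16.1345 (running +77.7258)
  i=6: 2.2626·-2.9873 − 3.9228·-4.2948 = +10.0889 (running +87.8147)
  i=7: 3.9228·1.5725 − 5.5482·-2.9873 = +22.7423 (running +110.5570)
Area = |Σ|/2 = |110.5570|/2 = 55.2785

Area at t=0.878: 55.2785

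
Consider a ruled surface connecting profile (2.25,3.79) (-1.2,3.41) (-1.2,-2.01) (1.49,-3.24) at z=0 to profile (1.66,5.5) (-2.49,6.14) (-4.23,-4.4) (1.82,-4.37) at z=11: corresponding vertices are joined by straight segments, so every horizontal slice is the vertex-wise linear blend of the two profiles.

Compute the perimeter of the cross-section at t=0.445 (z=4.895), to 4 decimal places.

Perimeter at t=0.445: 24.0391

Cross-section at t=0.445: each vertex is (1-t)·p0[i] + t·p1[i].
  v1: (1-0.445)·(2.25,3.79) + 0.445·(1.66,5.5) = (1.9874,4.5510)
  v2: (1-0.445)·(-1.2,3.41) + 0.445·(-2.49,6.14) = (-1.7741,4.6249)
  v3: (1-0.445)·(-1.2,-2.01) + 0.445·(-4.23,-4.4) = (-2.5484,-3.0736)
  v4: (1-0.445)·(1.49,-3.24) + 0.445·(1.82,-4.37) = (1.6368,-3.7428)
Perimeter = Σ |v_{i+1} − v_i|:
  edge 1→2: √(-3.7615² + 0.0739²) = 3.7622 (running 3.7622)
  edge 2→3: √(-0.7743² + -7.6984²) = 7.7372 (running 11.4995)
  edge 3→4: √(4.1852² + -0.6693²) = 4.2384 (running 15.7378)
  edge 4→1: √(0.3506² + 8.2938²) = 8.3012 (running 24.0391)
Perimeter = 24.0391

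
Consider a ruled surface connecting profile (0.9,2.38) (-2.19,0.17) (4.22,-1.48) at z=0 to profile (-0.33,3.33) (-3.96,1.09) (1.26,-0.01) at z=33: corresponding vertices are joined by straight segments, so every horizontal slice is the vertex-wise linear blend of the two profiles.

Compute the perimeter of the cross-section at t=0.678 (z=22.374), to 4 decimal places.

Cross-section at t=0.678: each vertex is (1-t)·p0[i] + t·p1[i].
  v1: (1-0.678)·(0.9,2.38) + 0.678·(-0.33,3.33) = (0.0661,3.0241)
  v2: (1-0.678)·(-2.19,0.17) + 0.678·(-3.96,1.09) = (-3.3901,0.7938)
  v3: (1-0.678)·(4.22,-1.48) + 0.678·(1.26,-0.01) = (2.2131,-0.4833)
Perimeter = Σ |v_{i+1} − v_i|:
  edge 1→2: √(-3.4561² + -2.2303²) = 4.1133 (running 4.1133)
  edge 2→3: √(5.6032² + -1.2771²) = 5.7469 (running 9.8602)
  edge 3→1: √(-2.1471² + 3.5074²) = 4.1124 (running 13.9726)
Perimeter = 13.9726

Perimeter at t=0.678: 13.9726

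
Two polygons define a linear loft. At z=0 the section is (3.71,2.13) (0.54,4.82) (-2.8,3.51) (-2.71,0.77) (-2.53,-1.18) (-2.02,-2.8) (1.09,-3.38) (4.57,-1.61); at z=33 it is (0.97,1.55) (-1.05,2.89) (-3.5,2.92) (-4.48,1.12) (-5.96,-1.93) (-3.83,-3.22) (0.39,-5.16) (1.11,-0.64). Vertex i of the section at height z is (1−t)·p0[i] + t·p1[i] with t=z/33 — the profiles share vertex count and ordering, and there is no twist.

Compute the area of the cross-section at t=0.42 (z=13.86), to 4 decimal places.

Area at t=0.42: 41.0469

Cross-section at t=0.42: each vertex is (1-t)·p0[i] + t·p1[i].
  v1: (1-0.42)·(3.71,2.13) + 0.42·(0.97,1.55) = (2.5592,1.8864)
  v2: (1-0.42)·(0.54,4.82) + 0.42·(-1.05,2.89) = (-0.1278,4.0094)
  v3: (1-0.42)·(-2.8,3.51) + 0.42·(-3.5,2.92) = (-3.0940,3.2622)
  v4: (1-0.42)·(-2.71,0.77) + 0.42·(-4.48,1.12) = (-3.4534,0.9170)
  v5: (1-0.42)·(-2.53,-1.18) + 0.42·(-5.96,-1.93) = (-3.9706,-1.4950)
  v6: (1-0.42)·(-2.02,-2.8) + 0.42·(-3.83,-3.22) = (-2.7802,-2.9764)
  v7: (1-0.42)·(1.09,-3.38) + 0.42·(0.39,-5.16) = (0.7960,-4.1276)
  v8: (1-0.42)·(4.57,-1.61) + 0.42·(1.11,-0.64) = (3.1168,-1.2026)
Shoelace sum Σ(x_i·y_{i+1} − x_{i+1}·y_i):
  i=1: 2.5592·4.0094 − -0.1278·1.8864 = +10.5019 (running +10.5019)
  i=2: -0.1278·3.2622 − -3.0940·4.0094 = +11.9882 (running +22.4901)
  i=3: -3.0940·0.9170 − -3.4534·3.2622 = +8.4285 (running +30.9186)
  i=4: -3.4534·-1.4950 − -3.9706·0.9170 = +8.8039 (running +39.7225)
  i=5: -3.9706·-2.9764 − -2.7802·-1.4950 = +7.6617 (running +47.3842)
  i=6: -2.7802·-4.1276 − 0.7960·-2.9764 = +13.8448 (running +61.2289)
  i=7: 0.7960·-1.2026 − 3.1168·-4.1276 = +11.9076 (running +73.1366)
  i=8: 3.1168·1.8864 − 2.5592·-1.2026 = +8.9572 (running +82.0938)
Area = |Σ|/2 = |82.0938|/2 = 41.0469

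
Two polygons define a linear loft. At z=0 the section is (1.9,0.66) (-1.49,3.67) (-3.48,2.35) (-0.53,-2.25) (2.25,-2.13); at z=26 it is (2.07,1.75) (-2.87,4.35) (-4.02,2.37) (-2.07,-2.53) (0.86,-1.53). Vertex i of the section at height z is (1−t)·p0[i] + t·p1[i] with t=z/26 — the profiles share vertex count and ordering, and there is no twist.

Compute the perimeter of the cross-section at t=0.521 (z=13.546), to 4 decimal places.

Perimeter at t=0.521: 18.6563

Cross-section at t=0.521: each vertex is (1-t)·p0[i] + t·p1[i].
  v1: (1-0.521)·(1.9,0.66) + 0.521·(2.07,1.75) = (1.9886,1.2279)
  v2: (1-0.521)·(-1.49,3.67) + 0.521·(-2.87,4.35) = (-2.2090,4.0243)
  v3: (1-0.521)·(-3.48,2.35) + 0.521·(-4.02,2.37) = (-3.7613,2.3604)
  v4: (1-0.521)·(-0.53,-2.25) + 0.521·(-2.07,-2.53) = (-1.3323,-2.3959)
  v5: (1-0.521)·(2.25,-2.13) + 0.521·(0.86,-1.53) = (1.5258,-1.8174)
Perimeter = Σ |v_{i+1} − v_i|:
  edge 1→2: √(-4.1975² + 2.7964²) = 5.0437 (running 5.0437)
  edge 2→3: √(-1.5524² + -1.6639²) = 2.2756 (running 7.3193)
  edge 3→4: √(2.4290² + -4.7563²) = 5.3406 (running 12.6599)
  edge 4→5: √(2.8582² + 0.5785²) = 2.9161 (running 15.5761)
  edge 5→1: √(0.4628² + 3.0453²) = 3.0802 (running 18.6563)
Perimeter = 18.6563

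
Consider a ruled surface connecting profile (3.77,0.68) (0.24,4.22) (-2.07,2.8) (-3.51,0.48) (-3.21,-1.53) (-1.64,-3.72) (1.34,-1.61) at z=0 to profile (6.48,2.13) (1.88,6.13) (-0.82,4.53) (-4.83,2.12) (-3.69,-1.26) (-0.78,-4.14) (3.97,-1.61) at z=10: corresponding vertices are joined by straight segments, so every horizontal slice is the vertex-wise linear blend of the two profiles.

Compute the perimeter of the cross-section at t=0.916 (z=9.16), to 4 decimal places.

Perimeter at t=0.916: 30.6392

Cross-section at t=0.916: each vertex is (1-t)·p0[i] + t·p1[i].
  v1: (1-0.916)·(3.77,0.68) + 0.916·(6.48,2.13) = (6.2524,2.0082)
  v2: (1-0.916)·(0.24,4.22) + 0.916·(1.88,6.13) = (1.7422,5.9696)
  v3: (1-0.916)·(-2.07,2.8) + 0.916·(-0.82,4.53) = (-0.9250,4.3847)
  v4: (1-0.916)·(-3.51,0.48) + 0.916·(-4.83,2.12) = (-4.7191,1.9822)
  v5: (1-0.916)·(-3.21,-1.53) + 0.916·(-3.69,-1.26) = (-3.6497,-1.2827)
  v6: (1-0.916)·(-1.64,-3.72) + 0.916·(-0.78,-4.14) = (-0.8522,-4.1047)
  v7: (1-0.916)·(1.34,-1.61) + 0.916·(3.97,-1.61) = (3.7491,-1.6100)
Perimeter = Σ |v_{i+1} − v_i|:
  edge 1→2: √(-4.5101² + 3.9614²) = 6.0028 (running 6.0028)
  edge 2→3: √(-2.6672² + -1.5849²) = 3.1026 (running 9.1054)
  edge 3→4: √(-3.7941² + -2.4024²) = 4.4908 (running 13.5962)
  edge 4→5: √(1.0694² + -3.2649²) = 3.4356 (running 17.0318)
  edge 5→6: √(2.7974² + -2.8220²) = 3.9736 (running 21.0054)
  edge 6→7: √(4.6013² + 2.4947²) = 5.2341 (running 26.2395)
  edge 7→1: √(2.5033² + 3.6182²) = 4.3997 (running 30.6392)
Perimeter = 30.6392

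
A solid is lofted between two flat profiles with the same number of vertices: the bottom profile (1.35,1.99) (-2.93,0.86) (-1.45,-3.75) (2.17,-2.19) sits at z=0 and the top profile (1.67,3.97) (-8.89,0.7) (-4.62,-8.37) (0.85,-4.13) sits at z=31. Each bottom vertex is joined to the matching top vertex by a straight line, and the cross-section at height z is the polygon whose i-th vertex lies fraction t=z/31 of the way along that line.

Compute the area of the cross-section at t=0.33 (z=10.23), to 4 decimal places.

Cross-section at t=0.33: each vertex is (1-t)·p0[i] + t·p1[i].
  v1: (1-0.33)·(1.35,1.99) + 0.33·(1.67,3.97) = (1.4556,2.6434)
  v2: (1-0.33)·(-2.93,0.86) + 0.33·(-8.89,0.7) = (-4.8968,0.8072)
  v3: (1-0.33)·(-1.45,-3.75) + 0.33·(-4.62,-8.37) = (-2.4961,-5.2746)
  v4: (1-0.33)·(2.17,-2.19) + 0.33·(0.85,-4.13) = (1.7344,-2.8302)
Shoelace sum Σ(x_i·y_{i+1} − x_{i+1}·y_i):
  i=1: 1.4556·0.8072 − -4.8968·2.6434 = +14.1192 (running +14.1192)
  i=2: -4.8968·-5.2746 − -2.4961·0.8072 = +27.8435 (running +41.9627)
  i=3: -2.4961·-2.8302 − 1.7344·-5.2746 = +16.2127 (running +58.1754)
  i=4: 1.7344·2.6434 − 1.4556·-2.8302 = +8.7044 (running +66.8798)
Area = |Σ|/2 = |66.8798|/2 = 33.4399

Area at t=0.33: 33.4399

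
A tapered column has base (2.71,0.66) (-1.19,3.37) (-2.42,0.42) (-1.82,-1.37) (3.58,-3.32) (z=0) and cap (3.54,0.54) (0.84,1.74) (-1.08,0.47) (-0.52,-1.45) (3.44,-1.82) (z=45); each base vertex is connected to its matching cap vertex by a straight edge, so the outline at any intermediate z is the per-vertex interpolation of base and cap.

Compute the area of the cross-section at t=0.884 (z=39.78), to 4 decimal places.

Area at t=0.884: 13.0809

Cross-section at t=0.884: each vertex is (1-t)·p0[i] + t·p1[i].
  v1: (1-0.884)·(2.71,0.66) + 0.884·(3.54,0.54) = (3.4437,0.5539)
  v2: (1-0.884)·(-1.19,3.37) + 0.884·(0.84,1.74) = (0.6045,1.9291)
  v3: (1-0.884)·(-2.42,0.42) + 0.884·(-1.08,0.47) = (-1.2354,0.4642)
  v4: (1-0.884)·(-1.82,-1.37) + 0.884·(-0.52,-1.45) = (-0.6708,-1.4407)
  v5: (1-0.884)·(3.58,-3.32) + 0.884·(3.44,-1.82) = (3.4562,-1.9940)
Shoelace sum Σ(x_i·y_{i+1} − x_{i+1}·y_i):
  i=1: 3.4437·1.9291 − 0.6045·0.5539 = +6.3084 (running +6.3084)
  i=2: 0.6045·0.4642 − -1.2354·1.9291 = +2.6639 (running +8.9722)
  i=3: -1.2354·-1.4407 − -0.6708·0.4642 = +2.0913 (running +11.0635)
  i=4: -0.6708·-1.9940 − 3.4562·-1.4407 = +6.3170 (running +17.3806)
  i=5: 3.4562·0.5539 − 3.4437·-1.9940 = +8.7813 (running +26.1619)
Area = |Σ|/2 = |26.1619|/2 = 13.0809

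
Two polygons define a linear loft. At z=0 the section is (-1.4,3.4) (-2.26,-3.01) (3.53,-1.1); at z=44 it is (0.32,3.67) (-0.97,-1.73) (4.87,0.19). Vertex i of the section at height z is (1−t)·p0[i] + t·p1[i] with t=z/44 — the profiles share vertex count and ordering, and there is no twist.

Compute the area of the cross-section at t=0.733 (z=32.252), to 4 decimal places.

Cross-section at t=0.733: each vertex is (1-t)·p0[i] + t·p1[i].
  v1: (1-0.733)·(-1.4,3.4) + 0.733·(0.32,3.67) = (-0.1392,3.5979)
  v2: (1-0.733)·(-2.26,-3.01) + 0.733·(-0.97,-1.73) = (-1.3144,-2.0718)
  v3: (1-0.733)·(3.53,-1.1) + 0.733·(4.87,0.19) = (4.5122,-0.1544)
Shoelace sum Σ(x_i·y_{i+1} − x_{i+1}·y_i):
  i=1: -0.1392·-2.0718 − -1.3144·3.5979 = +5.0177 (running +5.0177)
  i=2: -1.3144·-0.1544 − 4.5122·-2.0718 = +9.5512 (running +14.5689)
  i=3: 4.5122·3.5979 − -0.1392·-0.1544 = +16.2131 (running +30.7820)
Area = |Σ|/2 = |30.7820|/2 = 15.3910

Area at t=0.733: 15.3910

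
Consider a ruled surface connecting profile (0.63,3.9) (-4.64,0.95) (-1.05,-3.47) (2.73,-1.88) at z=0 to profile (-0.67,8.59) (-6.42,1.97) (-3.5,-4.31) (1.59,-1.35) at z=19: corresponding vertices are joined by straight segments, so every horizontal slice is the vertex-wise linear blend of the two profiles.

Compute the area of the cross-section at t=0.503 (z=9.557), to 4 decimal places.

Area at t=0.503: 42.5166

Cross-section at t=0.503: each vertex is (1-t)·p0[i] + t·p1[i].
  v1: (1-0.503)·(0.63,3.9) + 0.503·(-0.67,8.59) = (-0.0239,6.2591)
  v2: (1-0.503)·(-4.64,0.95) + 0.503·(-6.42,1.97) = (-5.5353,1.4631)
  v3: (1-0.503)·(-1.05,-3.47) + 0.503·(-3.5,-4.31) = (-2.2824,-3.8925)
  v4: (1-0.503)·(2.73,-1.88) + 0.503·(1.59,-1.35) = (2.1566,-1.6134)
Shoelace sum Σ(x_i·y_{i+1} − x_{i+1}·y_i):
  i=1: -0.0239·1.4631 − -5.5353·6.2591 = +34.6111 (running +34.6111)
  i=2: -5.5353·-3.8925 − -2.2824·1.4631 = +24.8856 (running +59.4968)
  i=3: -2.2824·-1.6134 − 2.1566·-3.8925 = +12.0769 (running +71.5736)
  i=4: 2.1566·6.2591 − -0.0239·-1.6134 = +13.4596 (running +85.0333)
Area = |Σ|/2 = |85.0333|/2 = 42.5166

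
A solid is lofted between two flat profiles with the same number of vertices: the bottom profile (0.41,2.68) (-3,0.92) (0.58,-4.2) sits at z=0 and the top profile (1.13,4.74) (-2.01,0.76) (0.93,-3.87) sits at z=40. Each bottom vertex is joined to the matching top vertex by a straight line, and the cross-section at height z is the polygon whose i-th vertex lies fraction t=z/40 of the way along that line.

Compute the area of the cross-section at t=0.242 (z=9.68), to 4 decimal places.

Area at t=0.242: 12.2982

Cross-section at t=0.242: each vertex is (1-t)·p0[i] + t·p1[i].
  v1: (1-0.242)·(0.41,2.68) + 0.242·(1.13,4.74) = (0.5842,3.1785)
  v2: (1-0.242)·(-3,0.92) + 0.242·(-2.01,0.76) = (-2.7604,0.8813)
  v3: (1-0.242)·(0.58,-4.2) + 0.242·(0.93,-3.87) = (0.6647,-4.1201)
Shoelace sum Σ(x_i·y_{i+1} − x_{i+1}·y_i):
  i=1: 0.5842·0.8813 − -2.7604·3.1785 = +9.2889 (running +9.2889)
  i=2: -2.7604·-4.1201 − 0.6647·0.8813 = +10.7875 (running +20.0765)
  i=3: 0.6647·3.1785 − 0.5842·-4.1201 = +4.5199 (running +24.5964)
Area = |Σ|/2 = |24.5964|/2 = 12.2982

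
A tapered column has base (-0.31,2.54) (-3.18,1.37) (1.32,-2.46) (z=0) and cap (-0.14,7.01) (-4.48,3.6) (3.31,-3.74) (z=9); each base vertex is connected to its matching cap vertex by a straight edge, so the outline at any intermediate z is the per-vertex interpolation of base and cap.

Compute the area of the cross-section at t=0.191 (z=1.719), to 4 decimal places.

Area at t=0.191: 11.1871

Cross-section at t=0.191: each vertex is (1-t)·p0[i] + t·p1[i].
  v1: (1-0.191)·(-0.31,2.54) + 0.191·(-0.14,7.01) = (-0.2775,3.3938)
  v2: (1-0.191)·(-3.18,1.37) + 0.191·(-4.48,3.6) = (-3.4283,1.7959)
  v3: (1-0.191)·(1.32,-2.46) + 0.191·(3.31,-3.74) = (1.7001,-2.7045)
Shoelace sum Σ(x_i·y_{i+1} − x_{i+1}·y_i):
  i=1: -0.2775·1.7959 − -3.4283·3.3938 = +11.1364 (running +11.1364)
  i=2: -3.4283·-2.7045 − 1.7001·1.7959 = +6.2185 (running +17.3550)
  i=3: 1.7001·3.3938 − -0.2775·-2.7045 = +5.0191 (running +22.3741)
Area = |Σ|/2 = |22.3741|/2 = 11.1871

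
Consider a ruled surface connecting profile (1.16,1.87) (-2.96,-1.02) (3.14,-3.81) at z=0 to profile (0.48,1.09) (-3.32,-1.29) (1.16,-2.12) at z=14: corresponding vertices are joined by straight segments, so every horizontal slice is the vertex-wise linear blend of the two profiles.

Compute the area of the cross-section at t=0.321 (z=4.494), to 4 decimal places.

Area at t=0.321: 11.9467

Cross-section at t=0.321: each vertex is (1-t)·p0[i] + t·p1[i].
  v1: (1-0.321)·(1.16,1.87) + 0.321·(0.48,1.09) = (0.9417,1.6196)
  v2: (1-0.321)·(-2.96,-1.02) + 0.321·(-3.32,-1.29) = (-3.0756,-1.1067)
  v3: (1-0.321)·(3.14,-3.81) + 0.321·(1.16,-2.12) = (2.5044,-3.2675)
Shoelace sum Σ(x_i·y_{i+1} − x_{i+1}·y_i):
  i=1: 0.9417·-1.1067 − -3.0756·1.6196 = +3.9391 (running +3.9391)
  i=2: -3.0756·-3.2675 − 2.5044·-1.1067 = +12.8210 (running +16.7601)
  i=3: 2.5044·1.6196 − 0.9417·-3.2675 = +7.1333 (running +23.8933)
Area = |Σ|/2 = |23.8933|/2 = 11.9467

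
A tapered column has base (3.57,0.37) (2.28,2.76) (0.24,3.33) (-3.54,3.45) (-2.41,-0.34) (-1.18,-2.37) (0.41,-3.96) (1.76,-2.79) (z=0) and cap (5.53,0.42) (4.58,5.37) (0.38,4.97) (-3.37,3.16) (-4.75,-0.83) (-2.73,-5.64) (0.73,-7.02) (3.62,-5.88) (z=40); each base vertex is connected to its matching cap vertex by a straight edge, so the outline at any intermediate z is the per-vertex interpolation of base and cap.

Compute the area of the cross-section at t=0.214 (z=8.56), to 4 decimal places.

Cross-section at t=0.214: each vertex is (1-t)·p0[i] + t·p1[i].
  v1: (1-0.214)·(3.57,0.37) + 0.214·(5.53,0.42) = (3.9894,0.3807)
  v2: (1-0.214)·(2.28,2.76) + 0.214·(4.58,5.37) = (2.7722,3.3185)
  v3: (1-0.214)·(0.24,3.33) + 0.214·(0.38,4.97) = (0.2700,3.6810)
  v4: (1-0.214)·(-3.54,3.45) + 0.214·(-3.37,3.16) = (-3.5036,3.3879)
  v5: (1-0.214)·(-2.41,-0.34) + 0.214·(-4.75,-0.83) = (-2.9108,-0.4449)
  v6: (1-0.214)·(-1.18,-2.37) + 0.214·(-2.73,-5.64) = (-1.5117,-3.0698)
  v7: (1-0.214)·(0.41,-3.96) + 0.214·(0.73,-7.02) = (0.4785,-4.6148)
  v8: (1-0.214)·(1.76,-2.79) + 0.214·(3.62,-5.88) = (2.1580,-3.4513)
Shoelace sum Σ(x_i·y_{i+1} − x_{i+1}·y_i):
  i=1: 3.9894·3.3185 − 2.7722·0.3807 = +12.1837 (running +12.1837)
  i=2: 2.7722·3.6810 − 0.2700·3.3185 = +9.3085 (running +21.4922)
  i=3: 0.2700·3.3879 − -3.5036·3.6810 = +13.8113 (running +35.3035)
  i=4: -3.5036·-0.4449 − -2.9108·3.3879 = +11.4201 (running +46.7236)
  i=5: -2.9108·-3.0698 − -1.5117·-0.4449 = +8.2629 (running +54.9865)
  i=6: -1.5117·-4.6148 − 0.4785·-3.0698 = +8.4451 (running +63.4316)
  i=7: 0.4785·-3.4513 − 2.1580·-4.6148 = +8.3077 (running +71.7392)
  i=8: 2.1580·0.3807 − 3.9894·-3.4513 = +14.5902 (running +86.3294)
Area = |Σ|/2 = |86.3294|/2 = 43.1647

Area at t=0.214: 43.1647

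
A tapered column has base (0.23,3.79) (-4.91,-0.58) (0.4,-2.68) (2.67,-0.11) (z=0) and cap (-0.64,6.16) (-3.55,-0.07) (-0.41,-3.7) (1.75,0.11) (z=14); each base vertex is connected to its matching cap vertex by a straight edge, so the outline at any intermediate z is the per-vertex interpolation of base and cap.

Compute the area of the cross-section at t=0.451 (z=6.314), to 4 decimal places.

Cross-section at t=0.451: each vertex is (1-t)·p0[i] + t·p1[i].
  v1: (1-0.451)·(0.23,3.79) + 0.451·(-0.64,6.16) = (-0.1624,4.8589)
  v2: (1-0.451)·(-4.91,-0.58) + 0.451·(-3.55,-0.07) = (-4.2966,-0.3500)
  v3: (1-0.451)·(0.4,-2.68) + 0.451·(-0.41,-3.7) = (0.0347,-3.1400)
  v4: (1-0.451)·(2.67,-0.11) + 0.451·(1.75,0.11) = (2.2551,-0.0108)
Shoelace sum Σ(x_i·y_{i+1} − x_{i+1}·y_i):
  i=1: -0.1624·-0.3500 − -4.2966·4.8589 = +20.9336 (running +20.9336)
  i=2: -4.2966·-3.1400 − 0.0347·-0.3500 = +13.5037 (running +34.4373)
  i=3: 0.0347·-0.0108 − 2.2551·-3.1400 = +7.0806 (running +41.5179)
  i=4: 2.2551·4.8589 − -0.1624·-0.0108 = +10.9554 (running +52.4733)
Area = |Σ|/2 = |52.4733|/2 = 26.2367

Area at t=0.451: 26.2367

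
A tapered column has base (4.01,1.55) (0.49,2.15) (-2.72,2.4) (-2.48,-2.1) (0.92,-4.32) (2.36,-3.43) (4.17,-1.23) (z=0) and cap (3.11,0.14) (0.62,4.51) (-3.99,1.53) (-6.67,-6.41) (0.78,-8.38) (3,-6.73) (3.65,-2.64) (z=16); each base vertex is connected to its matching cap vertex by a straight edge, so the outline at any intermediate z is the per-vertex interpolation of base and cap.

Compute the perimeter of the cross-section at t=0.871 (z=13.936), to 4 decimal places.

Cross-section at t=0.871: each vertex is (1-t)·p0[i] + t·p1[i].
  v1: (1-0.871)·(4.01,1.55) + 0.871·(3.11,0.14) = (3.2261,0.3219)
  v2: (1-0.871)·(0.49,2.15) + 0.871·(0.62,4.51) = (0.6032,4.2056)
  v3: (1-0.871)·(-2.72,2.4) + 0.871·(-3.99,1.53) = (-3.8262,1.6422)
  v4: (1-0.871)·(-2.48,-2.1) + 0.871·(-6.67,-6.41) = (-6.1295,-5.8540)
  v5: (1-0.871)·(0.92,-4.32) + 0.871·(0.78,-8.38) = (0.7981,-7.8563)
  v6: (1-0.871)·(2.36,-3.43) + 0.871·(3,-6.73) = (2.9174,-6.3043)
  v7: (1-0.871)·(4.17,-1.23) + 0.871·(3.65,-2.64) = (3.7171,-2.4581)
Perimeter = Σ |v_{i+1} − v_i|:
  edge 1→2: √(-2.6229² + 3.8837²) = 4.6864 (running 4.6864)
  edge 2→3: √(-4.4294² + -2.5633²) = 5.1176 (running 9.8040)
  edge 3→4: √(-2.3033² + -7.4962²) = 7.8421 (running 17.6462)
  edge 4→5: √(6.9276² + -2.0023²) = 7.2111 (running 24.8573)
  edge 5→6: √(2.1194² + 1.5520²) = 2.6269 (running 27.4841)
  edge 6→7: √(0.7996² + 3.8462²) = 3.9284 (running 31.4125)
  edge 7→1: √(-0.4910² + 2.7800²) = 2.8230 (running 34.2356)
Perimeter = 34.2356

Perimeter at t=0.871: 34.2356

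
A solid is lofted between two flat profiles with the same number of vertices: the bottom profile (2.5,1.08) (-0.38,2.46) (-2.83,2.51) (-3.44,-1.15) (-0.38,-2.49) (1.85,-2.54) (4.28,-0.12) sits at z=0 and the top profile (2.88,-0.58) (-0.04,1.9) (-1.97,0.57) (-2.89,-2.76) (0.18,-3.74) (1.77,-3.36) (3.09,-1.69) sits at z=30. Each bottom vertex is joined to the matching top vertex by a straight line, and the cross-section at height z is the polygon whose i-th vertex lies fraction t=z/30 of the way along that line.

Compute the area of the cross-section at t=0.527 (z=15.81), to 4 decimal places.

Cross-section at t=0.527: each vertex is (1-t)·p0[i] + t·p1[i].
  v1: (1-0.527)·(2.5,1.08) + 0.527·(2.88,-0.58) = (2.7003,0.2052)
  v2: (1-0.527)·(-0.38,2.46) + 0.527·(-0.04,1.9) = (-0.2008,2.1649)
  v3: (1-0.527)·(-2.83,2.51) + 0.527·(-1.97,0.57) = (-2.3768,1.4876)
  v4: (1-0.527)·(-3.44,-1.15) + 0.527·(-2.89,-2.76) = (-3.1502,-1.9985)
  v5: (1-0.527)·(-0.38,-2.49) + 0.527·(0.18,-3.74) = (-0.0849,-3.1488)
  v6: (1-0.527)·(1.85,-2.54) + 0.527·(1.77,-3.36) = (1.8078,-2.9721)
  v7: (1-0.527)·(4.28,-0.12) + 0.527·(3.09,-1.69) = (3.6529,-0.9474)
Shoelace sum Σ(x_i·y_{i+1} − x_{i+1}·y_i):
  i=1: 2.7003·2.1649 − -0.2008·0.2052 = +5.8869 (running +5.8869)
  i=2: -0.2008·1.4876 − -2.3768·2.1649 = +4.8467 (running +10.7336)
  i=3: -2.3768·-1.9985 − -3.1502·1.4876 = +9.4361 (running +20.1698)
  i=4: -3.1502·-3.1488 − -0.0849·-1.9985 = +9.7494 (running +29.9192)
  i=5: -0.0849·-2.9721 − 1.8078·-3.1488 = +5.9447 (running +35.8639)
  i=6: 1.8078·-0.9474 − 3.6529·-2.9721 = +9.1441 (running +45.0080)
  i=7: 3.6529·0.2052 − 2.7003·-0.9474 = +3.3077 (running +48.3157)
Area = |Σ|/2 = |48.3157|/2 = 24.1579

Area at t=0.527: 24.1579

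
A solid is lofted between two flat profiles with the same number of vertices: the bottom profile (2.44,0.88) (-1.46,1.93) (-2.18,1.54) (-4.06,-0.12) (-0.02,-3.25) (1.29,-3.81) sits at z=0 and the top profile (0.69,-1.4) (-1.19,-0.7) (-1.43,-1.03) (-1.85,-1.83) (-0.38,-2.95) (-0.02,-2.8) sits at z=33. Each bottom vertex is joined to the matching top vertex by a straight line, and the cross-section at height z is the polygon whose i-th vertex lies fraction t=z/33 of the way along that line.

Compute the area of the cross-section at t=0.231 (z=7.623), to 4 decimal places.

Area at t=0.231: 15.6431

Cross-section at t=0.231: each vertex is (1-t)·p0[i] + t·p1[i].
  v1: (1-0.231)·(2.44,0.88) + 0.231·(0.69,-1.4) = (2.0358,0.3533)
  v2: (1-0.231)·(-1.46,1.93) + 0.231·(-1.19,-0.7) = (-1.3976,1.3225)
  v3: (1-0.231)·(-2.18,1.54) + 0.231·(-1.43,-1.03) = (-2.0068,0.9463)
  v4: (1-0.231)·(-4.06,-0.12) + 0.231·(-1.85,-1.83) = (-3.5495,-0.5150)
  v5: (1-0.231)·(-0.02,-3.25) + 0.231·(-0.38,-2.95) = (-0.1032,-3.1807)
  v6: (1-0.231)·(1.29,-3.81) + 0.231·(-0.02,-2.8) = (0.9874,-3.5767)
Shoelace sum Σ(x_i·y_{i+1} − x_{i+1}·y_i):
  i=1: 2.0358·1.3225 − -1.3976·0.3533 = +3.1860 (running +3.1860)
  i=2: -1.3976·0.9463 − -2.0068·1.3225 = +1.3312 (running +4.5173)
  i=3: -2.0068·-0.5150 − -3.5495·0.9463 = +4.3925 (running +8.9098)
  i=4: -3.5495·-3.1807 − -0.1032·-0.5150 = +11.2367 (running +20.1465)
  i=5: -0.1032·-3.5767 − 0.9874·-3.1807 = +3.5096 (running +23.6561)
  i=6: 0.9874·0.3533 − 2.0358·-3.5767 = +7.6301 (running +31.2862)
Area = |Σ|/2 = |31.2862|/2 = 15.6431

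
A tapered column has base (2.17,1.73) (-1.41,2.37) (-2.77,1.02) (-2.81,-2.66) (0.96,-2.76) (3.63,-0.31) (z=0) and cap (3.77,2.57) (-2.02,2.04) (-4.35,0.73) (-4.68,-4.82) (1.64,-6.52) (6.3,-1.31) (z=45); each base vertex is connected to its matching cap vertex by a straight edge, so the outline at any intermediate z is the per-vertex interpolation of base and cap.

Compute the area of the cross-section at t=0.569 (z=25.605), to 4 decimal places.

Area at t=0.569: 48.5137

Cross-section at t=0.569: each vertex is (1-t)·p0[i] + t·p1[i].
  v1: (1-0.569)·(2.17,1.73) + 0.569·(3.77,2.57) = (3.0804,2.2080)
  v2: (1-0.569)·(-1.41,2.37) + 0.569·(-2.02,2.04) = (-1.7571,2.1822)
  v3: (1-0.569)·(-2.77,1.02) + 0.569·(-4.35,0.73) = (-3.6690,0.8550)
  v4: (1-0.569)·(-2.81,-2.66) + 0.569·(-4.68,-4.82) = (-3.8740,-3.8890)
  v5: (1-0.569)·(0.96,-2.76) + 0.569·(1.64,-6.52) = (1.3469,-4.8994)
  v6: (1-0.569)·(3.63,-0.31) + 0.569·(6.3,-1.31) = (5.1492,-0.8790)
Shoelace sum Σ(x_i·y_{i+1} − x_{i+1}·y_i):
  i=1: 3.0804·2.1822 − -1.7571·2.2080 = +10.6017 (running +10.6017)
  i=2: -1.7571·0.8550 − -3.6690·2.1822 = +6.5044 (running +17.1061)
  i=3: -3.6690·-3.8890 − -3.8740·0.8550 = +17.5812 (running +34.6873)
  i=4: -3.8740·-4.8994 − 1.3469·-3.8890 = +24.2188 (running +58.9061)
  i=5: 1.3469·-0.8790 − 5.1492·-4.8994 = +24.0444 (running +82.9505)
  i=6: 5.1492·2.2080 − 3.0804·-0.8790 = +14.0770 (running +97.0275)
Area = |Σ|/2 = |97.0275|/2 = 48.5137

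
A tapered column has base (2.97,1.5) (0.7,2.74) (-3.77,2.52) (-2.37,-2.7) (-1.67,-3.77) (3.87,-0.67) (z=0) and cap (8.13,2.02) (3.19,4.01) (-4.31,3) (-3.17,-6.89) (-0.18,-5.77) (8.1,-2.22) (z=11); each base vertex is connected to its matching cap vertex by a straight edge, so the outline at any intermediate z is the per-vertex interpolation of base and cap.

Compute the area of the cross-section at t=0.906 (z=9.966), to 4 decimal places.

Cross-section at t=0.906: each vertex is (1-t)·p0[i] + t·p1[i].
  v1: (1-0.906)·(2.97,1.5) + 0.906·(8.13,2.02) = (7.6450,1.9711)
  v2: (1-0.906)·(0.7,2.74) + 0.906·(3.19,4.01) = (2.9559,3.8906)
  v3: (1-0.906)·(-3.77,2.52) + 0.906·(-4.31,3) = (-4.2592,2.9549)
  v4: (1-0.906)·(-2.37,-2.7) + 0.906·(-3.17,-6.89) = (-3.0948,-6.4961)
  v5: (1-0.906)·(-1.67,-3.77) + 0.906·(-0.18,-5.77) = (-0.3201,-5.5820)
  v6: (1-0.906)·(3.87,-0.67) + 0.906·(8.1,-2.22) = (7.7024,-2.0743)
Shoelace sum Σ(x_i·y_{i+1} − x_{i+1}·y_i):
  i=1: 7.6450·3.8906 − 2.9559·1.9711 = +23.9171 (running +23.9171)
  i=2: 2.9559·2.9549 − -4.2592·3.8906 = +25.3055 (running +49.2227)
  i=3: -4.2592·-6.4961 − -3.0948·2.9549 = +36.8134 (running +86.0360)
  i=4: -3.0948·-5.5820 − -0.3201·-6.4961 = +15.1960 (running +101.2321)
  i=5: -0.3201·-2.0743 − 7.7024·-5.5820 = +43.6586 (running +144.8906)
  i=6: 7.7024·1.9711 − 7.6450·-2.0743 = +31.0403 (running +175.9309)
Area = |Σ|/2 = |175.9309|/2 = 87.9654

Area at t=0.906: 87.9654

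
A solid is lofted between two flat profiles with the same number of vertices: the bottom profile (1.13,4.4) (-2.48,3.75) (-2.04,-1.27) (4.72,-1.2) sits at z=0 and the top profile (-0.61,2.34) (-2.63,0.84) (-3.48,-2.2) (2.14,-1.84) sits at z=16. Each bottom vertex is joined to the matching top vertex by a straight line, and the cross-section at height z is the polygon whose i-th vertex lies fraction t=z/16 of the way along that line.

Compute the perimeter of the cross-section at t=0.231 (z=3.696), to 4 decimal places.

Perimeter at t=0.231: 20.6853

Cross-section at t=0.231: each vertex is (1-t)·p0[i] + t·p1[i].
  v1: (1-0.231)·(1.13,4.4) + 0.231·(-0.61,2.34) = (0.7281,3.9241)
  v2: (1-0.231)·(-2.48,3.75) + 0.231·(-2.63,0.84) = (-2.5147,3.0778)
  v3: (1-0.231)·(-2.04,-1.27) + 0.231·(-3.48,-2.2) = (-2.3726,-1.4848)
  v4: (1-0.231)·(4.72,-1.2) + 0.231·(2.14,-1.84) = (4.1240,-1.3478)
Perimeter = Σ |v_{i+1} − v_i|:
  edge 1→2: √(-3.2427² + -0.8464²) = 3.3513 (running 3.3513)
  edge 2→3: √(0.1420² + -4.5626²) = 4.5648 (running 7.9162)
  edge 3→4: √(6.4967² + 0.1370²) = 6.4981 (running 14.4143)
  edge 4→1: √(-3.3960² + 5.2720²) = 6.2711 (running 20.6853)
Perimeter = 20.6853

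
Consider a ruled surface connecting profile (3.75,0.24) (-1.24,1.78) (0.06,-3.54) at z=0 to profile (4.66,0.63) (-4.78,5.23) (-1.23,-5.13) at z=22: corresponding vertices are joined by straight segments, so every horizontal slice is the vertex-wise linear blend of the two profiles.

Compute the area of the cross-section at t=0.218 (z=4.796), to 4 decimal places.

Cross-section at t=0.218: each vertex is (1-t)·p0[i] + t·p1[i].
  v1: (1-0.218)·(3.75,0.24) + 0.218·(4.66,0.63) = (3.9484,0.3250)
  v2: (1-0.218)·(-1.24,1.78) + 0.218·(-4.78,5.23) = (-2.0117,2.5321)
  v3: (1-0.218)·(0.06,-3.54) + 0.218·(-1.23,-5.13) = (-0.2212,-3.8866)
Shoelace sum Σ(x_i·y_{i+1} − x_{i+1}·y_i):
  i=1: 3.9484·2.5321 − -2.0117·0.3250 = +10.6515 (running +10.6515)
  i=2: -2.0117·-3.8866 − -0.2212·2.5321 = +8.3789 (running +19.0305)
  i=3: -0.2212·0.3250 − 3.9484·-3.8866 = +15.2740 (running +34.3044)
Area = |Σ|/2 = |34.3044|/2 = 17.1522

Area at t=0.218: 17.1522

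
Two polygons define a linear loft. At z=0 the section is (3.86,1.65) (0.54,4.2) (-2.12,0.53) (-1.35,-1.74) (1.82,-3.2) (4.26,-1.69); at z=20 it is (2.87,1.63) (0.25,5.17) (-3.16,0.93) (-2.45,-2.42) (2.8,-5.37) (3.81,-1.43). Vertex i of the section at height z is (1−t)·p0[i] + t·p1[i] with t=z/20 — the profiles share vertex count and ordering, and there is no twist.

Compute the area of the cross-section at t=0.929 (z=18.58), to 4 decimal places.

Area at t=0.929: 42.7304

Cross-section at t=0.929: each vertex is (1-t)·p0[i] + t·p1[i].
  v1: (1-0.929)·(3.86,1.65) + 0.929·(2.87,1.63) = (2.9403,1.6314)
  v2: (1-0.929)·(0.54,4.2) + 0.929·(0.25,5.17) = (0.2706,5.1011)
  v3: (1-0.929)·(-2.12,0.53) + 0.929·(-3.16,0.93) = (-3.0862,0.9016)
  v4: (1-0.929)·(-1.35,-1.74) + 0.929·(-2.45,-2.42) = (-2.3719,-2.3717)
  v5: (1-0.929)·(1.82,-3.2) + 0.929·(2.8,-5.37) = (2.7304,-5.2159)
  v6: (1-0.929)·(4.26,-1.69) + 0.929·(3.81,-1.43) = (3.8420,-1.4485)
Shoelace sum Σ(x_i·y_{i+1} − x_{i+1}·y_i):
  i=1: 2.9403·5.1011 − 0.2706·1.6314 = +14.5574 (running +14.5574)
  i=2: 0.2706·0.9016 − -3.0862·5.1011 = +15.9869 (running +30.5442)
  i=3: -3.0862·-2.3717 − -2.3719·0.9016 = +9.4580 (running +40.0022)
  i=4: -2.3719·-5.2159 − 2.7304·-2.3717 = +18.8475 (running +58.8497)
  i=5: 2.7304·-1.4485 − 3.8420·-5.2159 = +16.0844 (running +74.9341)
  i=6: 3.8420·1.6314 − 2.9403·-1.4485 = +10.5267 (running +85.4609)
Area = |Σ|/2 = |85.4609|/2 = 42.7304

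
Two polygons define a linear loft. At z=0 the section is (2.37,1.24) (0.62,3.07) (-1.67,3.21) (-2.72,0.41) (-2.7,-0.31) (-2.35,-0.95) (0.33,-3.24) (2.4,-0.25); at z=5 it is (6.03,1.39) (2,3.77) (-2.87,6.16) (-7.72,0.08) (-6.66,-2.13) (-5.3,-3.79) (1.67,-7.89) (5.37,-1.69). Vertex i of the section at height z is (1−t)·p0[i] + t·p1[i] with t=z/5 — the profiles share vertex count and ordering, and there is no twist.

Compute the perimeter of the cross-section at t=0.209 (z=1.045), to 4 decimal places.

Perimeter at t=0.209: 22.5450

Cross-section at t=0.209: each vertex is (1-t)·p0[i] + t·p1[i].
  v1: (1-0.209)·(2.37,1.24) + 0.209·(6.03,1.39) = (3.1349,1.2713)
  v2: (1-0.209)·(0.62,3.07) + 0.209·(2,3.77) = (0.9084,3.2163)
  v3: (1-0.209)·(-1.67,3.21) + 0.209·(-2.87,6.16) = (-1.9208,3.8266)
  v4: (1-0.209)·(-2.72,0.41) + 0.209·(-7.72,0.08) = (-3.7650,0.3410)
  v5: (1-0.209)·(-2.7,-0.31) + 0.209·(-6.66,-2.13) = (-3.5276,-0.6904)
  v6: (1-0.209)·(-2.35,-0.95) + 0.209·(-5.3,-3.79) = (-2.9665,-1.5436)
  v7: (1-0.209)·(0.33,-3.24) + 0.209·(1.67,-7.89) = (0.6101,-4.2119)
  v8: (1-0.209)·(2.4,-0.25) + 0.209·(5.37,-1.69) = (3.0207,-0.5510)
Perimeter = Σ |v_{i+1} − v_i|:
  edge 1→2: √(-2.2265² + 1.9450²) = 2.9564 (running 2.9564)
  edge 2→3: √(-2.8292² + 0.6102²) = 2.8943 (running 5.8507)
  edge 3→4: √(-1.8442² + -3.4855²) = 3.9433 (running 9.7940)
  edge 4→5: √(0.2374² + -1.0314²) = 1.0584 (running 10.8524)
  edge 5→6: √(0.5611² + -0.8532²) = 1.0211 (running 11.8735)
  edge 6→7: √(3.5766² + -2.6683²) = 4.4623 (running 16.3358)
  edge 7→8: √(2.4107² + 3.6609²) = 4.3833 (running 20.7191)
  edge 8→1: √(0.1142² + 1.8223²) = 1.8259 (running 22.5450)
Perimeter = 22.5450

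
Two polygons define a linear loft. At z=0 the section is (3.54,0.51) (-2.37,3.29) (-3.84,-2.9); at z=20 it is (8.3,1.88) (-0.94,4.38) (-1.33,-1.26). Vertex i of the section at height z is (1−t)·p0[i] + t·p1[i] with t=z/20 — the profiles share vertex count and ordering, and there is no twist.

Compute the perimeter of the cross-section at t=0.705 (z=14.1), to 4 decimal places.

Perimeter at t=0.705: 24.0242

Cross-section at t=0.705: each vertex is (1-t)·p0[i] + t·p1[i].
  v1: (1-0.705)·(3.54,0.51) + 0.705·(8.3,1.88) = (6.8958,1.4758)
  v2: (1-0.705)·(-2.37,3.29) + 0.705·(-0.94,4.38) = (-1.3619,4.0584)
  v3: (1-0.705)·(-3.84,-2.9) + 0.705·(-1.33,-1.26) = (-2.0705,-1.7438)
Perimeter = Σ |v_{i+1} − v_i|:
  edge 1→2: √(-8.2577² + 2.5826²) = 8.6521 (running 8.6521)
  edge 2→3: √(-0.7086² + -5.8022²) = 5.8454 (running 14.4974)
  edge 3→1: √(8.9663² + 3.2196²) = 9.5268 (running 24.0242)
Perimeter = 24.0242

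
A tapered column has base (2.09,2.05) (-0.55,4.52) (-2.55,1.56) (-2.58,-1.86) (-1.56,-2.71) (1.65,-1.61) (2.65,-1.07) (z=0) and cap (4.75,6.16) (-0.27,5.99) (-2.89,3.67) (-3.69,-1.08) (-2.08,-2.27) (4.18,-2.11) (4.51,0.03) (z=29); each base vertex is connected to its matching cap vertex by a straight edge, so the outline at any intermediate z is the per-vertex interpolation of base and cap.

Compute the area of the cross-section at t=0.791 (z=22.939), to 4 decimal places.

Area at t=0.791: 51.8596

Cross-section at t=0.791: each vertex is (1-t)·p0[i] + t·p1[i].
  v1: (1-0.791)·(2.09,2.05) + 0.791·(4.75,6.16) = (4.1941,5.3010)
  v2: (1-0.791)·(-0.55,4.52) + 0.791·(-0.27,5.99) = (-0.3285,5.6828)
  v3: (1-0.791)·(-2.55,1.56) + 0.791·(-2.89,3.67) = (-2.8189,3.2290)
  v4: (1-0.791)·(-2.58,-1.86) + 0.791·(-3.69,-1.08) = (-3.4580,-1.2430)
  v5: (1-0.791)·(-1.56,-2.71) + 0.791·(-2.08,-2.27) = (-1.9713,-2.3620)
  v6: (1-0.791)·(1.65,-1.61) + 0.791·(4.18,-2.11) = (3.6512,-2.0055)
  v7: (1-0.791)·(2.65,-1.07) + 0.791·(4.51,0.03) = (4.1213,-0.1999)
Shoelace sum Σ(x_i·y_{i+1} − x_{i+1}·y_i):
  i=1: 4.1941·5.6828 − -0.3285·5.3010 = +25.5754 (running +25.5754)
  i=2: -0.3285·3.2290 − -2.8189·5.6828 = +14.9586 (running +40.5340)
  i=3: -2.8189·-1.2430 − -3.4580·3.2290 = +14.6699 (running +55.2039)
  i=4: -3.4580·-2.3620 − -1.9713·-1.2430 = +5.7173 (running +60.9212)
  i=5: -1.9713·-2.0055 − 3.6512·-2.3620 = +12.5775 (running +73.4987)
  i=6: 3.6512·-0.1999 − 4.1213·-2.0055 = +7.5353 (running +81.0340)
  i=7: 4.1213·5.3010 − 4.1941·-0.1999 = +22.6852 (running +103.7193)
Area = |Σ|/2 = |103.7193|/2 = 51.8596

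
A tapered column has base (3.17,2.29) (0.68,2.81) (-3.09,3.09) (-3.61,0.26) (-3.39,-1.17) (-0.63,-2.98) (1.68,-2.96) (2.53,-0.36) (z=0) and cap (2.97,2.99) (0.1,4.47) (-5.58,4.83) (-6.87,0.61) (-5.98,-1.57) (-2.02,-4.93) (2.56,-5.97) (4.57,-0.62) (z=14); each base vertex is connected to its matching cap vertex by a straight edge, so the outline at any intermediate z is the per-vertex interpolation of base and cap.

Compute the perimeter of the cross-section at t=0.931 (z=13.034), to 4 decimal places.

Cross-section at t=0.931: each vertex is (1-t)·p0[i] + t·p1[i].
  v1: (1-0.931)·(3.17,2.29) + 0.931·(2.97,2.99) = (2.9838,2.9417)
  v2: (1-0.931)·(0.68,2.81) + 0.931·(0.1,4.47) = (0.1400,4.3555)
  v3: (1-0.931)·(-3.09,3.09) + 0.931·(-5.58,4.83) = (-5.4082,4.7099)
  v4: (1-0.931)·(-3.61,0.26) + 0.931·(-6.87,0.61) = (-6.6451,0.5858)
  v5: (1-0.931)·(-3.39,-1.17) + 0.931·(-5.98,-1.57) = (-5.8013,-1.5424)
  v6: (1-0.931)·(-0.63,-2.98) + 0.931·(-2.02,-4.93) = (-1.9241,-4.7954)
  v7: (1-0.931)·(1.68,-2.96) + 0.931·(2.56,-5.97) = (2.4993,-5.7623)
  v8: (1-0.931)·(2.53,-0.36) + 0.931·(4.57,-0.62) = (4.4292,-0.6021)
Perimeter = Σ |v_{i+1} − v_i|:
  edge 1→2: √(-2.8438² + 1.4138²) = 3.1758 (running 3.1758)
  edge 2→3: √(-5.5482² + 0.3545²) = 5.5595 (running 8.7353)
  edge 3→4: √(-1.2369² + -4.1241²) = 4.3056 (running 13.0409)
  edge 4→5: √(0.8438² + -2.1283²) = 2.2894 (running 15.3303)
  edge 5→6: √(3.8772² + -3.2530²) = 5.0611 (running 20.3914)
  edge 6→7: √(4.4234² + -0.9669²) = 4.5278 (running 24.9193)
  edge 7→8: √(1.9300² + 5.1602²) = 5.5093 (running 30.4286)
  edge 8→1: √(-1.4454² + 3.5438²) = 3.8272 (running 34.2558)
Perimeter = 34.2558

Perimeter at t=0.931: 34.2558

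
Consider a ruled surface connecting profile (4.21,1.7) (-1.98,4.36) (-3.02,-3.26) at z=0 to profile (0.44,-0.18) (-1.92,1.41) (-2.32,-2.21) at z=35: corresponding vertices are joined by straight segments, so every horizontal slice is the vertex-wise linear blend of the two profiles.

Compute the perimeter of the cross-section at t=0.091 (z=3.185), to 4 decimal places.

Cross-section at t=0.091: each vertex is (1-t)·p0[i] + t·p1[i].
  v1: (1-0.091)·(4.21,1.7) + 0.091·(0.44,-0.18) = (3.8669,1.5289)
  v2: (1-0.091)·(-1.98,4.36) + 0.091·(-1.92,1.41) = (-1.9745,4.0916)
  v3: (1-0.091)·(-3.02,-3.26) + 0.091·(-2.32,-2.21) = (-2.9563,-3.1644)
Perimeter = Σ |v_{i+1} − v_i|:
  edge 1→2: √(-5.8415² + 2.5626²) = 6.3789 (running 6.3789)
  edge 2→3: √(-0.9818² + -7.2560²) = 7.3221 (running 13.7010)
  edge 3→1: √(6.8232² + 4.6934²) = 8.2816 (running 21.9825)
Perimeter = 21.9825

Perimeter at t=0.091: 21.9825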